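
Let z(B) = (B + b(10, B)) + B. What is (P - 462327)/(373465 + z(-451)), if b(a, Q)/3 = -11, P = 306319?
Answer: -78004/186265 ≈ -0.41878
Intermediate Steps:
b(a, Q) = -33 (b(a, Q) = 3*(-11) = -33)
z(B) = -33 + 2*B (z(B) = (B - 33) + B = (-33 + B) + B = -33 + 2*B)
(P - 462327)/(373465 + z(-451)) = (306319 - 462327)/(373465 + (-33 + 2*(-451))) = -156008/(373465 + (-33 - 902)) = -156008/(373465 - 935) = -156008/372530 = -156008*1/372530 = -78004/186265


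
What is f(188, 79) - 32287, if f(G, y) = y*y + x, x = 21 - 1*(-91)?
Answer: -25934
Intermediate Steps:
x = 112 (x = 21 + 91 = 112)
f(G, y) = 112 + y² (f(G, y) = y*y + 112 = y² + 112 = 112 + y²)
f(188, 79) - 32287 = (112 + 79²) - 32287 = (112 + 6241) - 32287 = 6353 - 32287 = -25934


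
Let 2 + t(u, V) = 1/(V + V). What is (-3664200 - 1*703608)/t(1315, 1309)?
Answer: 3811640448/1745 ≈ 2.1843e+6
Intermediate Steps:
t(u, V) = -2 + 1/(2*V) (t(u, V) = -2 + 1/(V + V) = -2 + 1/(2*V))
(-3664200 - 1*703608)/t(1315, 1309) = (-3664200 - 1*703608)/(-2 + (½)/1309) = (-3664200 - 703608)/(-2 + (½)*(1/1309)) = -4367808/(-2 + 1/2618) = -4367808/(-5235/2618) = -4367808*(-2618/5235) = 3811640448/1745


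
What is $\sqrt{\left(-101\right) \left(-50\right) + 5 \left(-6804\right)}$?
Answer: $i \sqrt{28970} \approx 170.21 i$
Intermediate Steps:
$\sqrt{\left(-101\right) \left(-50\right) + 5 \left(-6804\right)} = \sqrt{5050 - 34020} = \sqrt{-28970} = i \sqrt{28970}$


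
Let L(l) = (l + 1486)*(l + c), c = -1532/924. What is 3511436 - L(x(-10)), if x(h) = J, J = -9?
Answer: 116396870/33 ≈ 3.5272e+6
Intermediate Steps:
c = -383/231 (c = -1532*1/924 = -383/231 ≈ -1.6580)
x(h) = -9
L(l) = (1486 + l)*(-383/231 + l) (L(l) = (l + 1486)*(l - 383/231) = (1486 + l)*(-383/231 + l))
3511436 - L(x(-10)) = 3511436 - (-569138/231 + (-9)**2 + (342883/231)*(-9)) = 3511436 - (-569138/231 + 81 - 1028649/77) = 3511436 - 1*(-519482/33) = 3511436 + 519482/33 = 116396870/33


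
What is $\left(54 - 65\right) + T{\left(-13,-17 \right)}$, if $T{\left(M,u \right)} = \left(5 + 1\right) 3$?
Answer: $7$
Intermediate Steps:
$T{\left(M,u \right)} = 18$ ($T{\left(M,u \right)} = 6 \cdot 3 = 18$)
$\left(54 - 65\right) + T{\left(-13,-17 \right)} = \left(54 - 65\right) + 18 = -11 + 18 = 7$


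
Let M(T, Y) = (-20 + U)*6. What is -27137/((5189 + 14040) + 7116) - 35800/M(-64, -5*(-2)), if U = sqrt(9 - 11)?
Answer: 427217399/1444185 + 8950*I*sqrt(2)/603 ≈ 295.82 + 20.99*I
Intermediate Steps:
U = I*sqrt(2) (U = sqrt(-2) = I*sqrt(2) ≈ 1.4142*I)
M(T, Y) = -120 + 6*I*sqrt(2) (M(T, Y) = (-20 + I*sqrt(2))*6 = -120 + 6*I*sqrt(2))
-27137/((5189 + 14040) + 7116) - 35800/M(-64, -5*(-2)) = -27137/((5189 + 14040) + 7116) - 35800/(-120 + 6*I*sqrt(2)) = -27137/(19229 + 7116) - 35800/(-120 + 6*I*sqrt(2)) = -27137/26345 - 35800/(-120 + 6*I*sqrt(2)) = -27137*1/26345 - 35800/(-120 + 6*I*sqrt(2)) = -2467/2395 - 35800/(-120 + 6*I*sqrt(2))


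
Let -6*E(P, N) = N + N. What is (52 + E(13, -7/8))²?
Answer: 1575025/576 ≈ 2734.4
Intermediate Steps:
E(P, N) = -N/3 (E(P, N) = -(N + N)/6 = -N/3)
(52 + E(13, -7/8))² = (52 - (-7)/(3*8))² = (52 - ⅓*(-7/8))² = (52 + 7/24)² = (1255/24)² = 1575025/576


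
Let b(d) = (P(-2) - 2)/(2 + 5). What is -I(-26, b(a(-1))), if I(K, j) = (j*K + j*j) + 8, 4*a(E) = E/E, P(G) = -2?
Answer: -1136/49 ≈ -23.184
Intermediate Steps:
a(E) = ¼ (a(E) = (E/E)/4 = (¼)*1 = ¼)
b(d) = -4/7 (b(d) = (-2 - 2)/(2 + 5) = -4/7)
I(K, j) = 8 + j² + K*j (I(K, j) = (K*j + j²) + 8 = (j² + K*j) + 8 = 8 + j² + K*j)
-I(-26, b(a(-1))) = -(8 + (-4/7)² - 26*(-4/7)) = -(8 + 16/49 + 104/7) = -1*1136/49 = -1136/49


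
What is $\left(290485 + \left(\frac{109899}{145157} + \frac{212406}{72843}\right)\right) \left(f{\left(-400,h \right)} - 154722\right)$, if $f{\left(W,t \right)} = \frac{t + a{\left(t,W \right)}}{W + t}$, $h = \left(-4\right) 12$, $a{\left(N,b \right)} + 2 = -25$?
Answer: $- \frac{35484065699503106385459}{789500794208} \approx -4.4945 \cdot 10^{10}$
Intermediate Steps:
$a{\left(N,b \right)} = -27$ ($a{\left(N,b \right)} = -2 - 25 = -27$)
$h = -48$
$f{\left(W,t \right)} = \frac{-27 + t}{W + t}$ ($f{\left(W,t \right)} = \frac{t - 27}{W + t} = \frac{-27 + t}{W + t}$)
$\left(290485 + \left(\frac{109899}{145157} + \frac{212406}{72843}\right)\right) \left(f{\left(-400,h \right)} - 154722\right) = \left(290485 + \left(\frac{109899}{145157} + \frac{212406}{72843}\right)\right) \left(\frac{-27 - 48}{-400 - 48} - 154722\right) = \left(290485 + \left(109899 \cdot \frac{1}{145157} + 212406 \cdot \frac{1}{72843}\right)\right) \left(\frac{1}{-448} \left(-75\right) - 154722\right) = \left(290485 + \left(\frac{109899}{145157} + \frac{70802}{24281}\right)\right) \left(\left(- \frac{1}{448}\right) \left(-75\right) - 154722\right) = \left(290485 + \frac{12945863533}{3524557117}\right) \left(\frac{75}{448} - 154722\right) = \frac{1023843919995278}{3524557117} \left(- \frac{69315381}{448}\right) = - \frac{35484065699503106385459}{789500794208}$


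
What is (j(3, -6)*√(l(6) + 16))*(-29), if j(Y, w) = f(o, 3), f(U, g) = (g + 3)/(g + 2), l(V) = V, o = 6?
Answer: -174*√22/5 ≈ -163.23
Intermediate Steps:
f(U, g) = (3 + g)/(2 + g)
j(Y, w) = 6/5 (j(Y, w) = (3 + 3)/(2 + 3) = 6/5)
(j(3, -6)*√(l(6) + 16))*(-29) = (6*√(6 + 16)/5)*(-29) = (6*√22/5)*(-29) = -174*√22/5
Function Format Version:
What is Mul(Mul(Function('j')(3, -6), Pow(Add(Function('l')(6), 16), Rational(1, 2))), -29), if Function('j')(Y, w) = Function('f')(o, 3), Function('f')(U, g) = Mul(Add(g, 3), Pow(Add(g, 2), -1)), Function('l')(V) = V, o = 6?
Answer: Mul(Rational(-174, 5), Pow(22, Rational(1, 2))) ≈ -163.23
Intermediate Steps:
Function('f')(U, g) = Mul(Pow(Add(2, g), -1), Add(3, g)) (Function('f')(U, g) = Mul(Add(3, g), Pow(Add(2, g), -1)) = Mul(Pow(Add(2, g), -1), Add(3, g)))
Function('j')(Y, w) = Rational(6, 5) (Function('j')(Y, w) = Mul(Pow(Add(2, 3), -1), Add(3, 3)) = Mul(Pow(5, -1), 6) = Mul(Rational(1, 5), 6) = Rational(6, 5))
Mul(Mul(Function('j')(3, -6), Pow(Add(Function('l')(6), 16), Rational(1, 2))), -29) = Mul(Mul(Rational(6, 5), Pow(Add(6, 16), Rational(1, 2))), -29) = Mul(Mul(Rational(6, 5), Pow(22, Rational(1, 2))), -29) = Mul(Rational(-174, 5), Pow(22, Rational(1, 2)))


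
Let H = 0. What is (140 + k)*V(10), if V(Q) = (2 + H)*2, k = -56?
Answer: 336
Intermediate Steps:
V(Q) = 4 (V(Q) = (2 + 0)*2 = 2*2 = 4)
(140 + k)*V(10) = (140 - 56)*4 = 84*4 = 336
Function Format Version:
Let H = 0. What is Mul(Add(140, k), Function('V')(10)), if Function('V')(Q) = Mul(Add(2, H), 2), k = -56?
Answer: 336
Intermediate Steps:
Function('V')(Q) = 4 (Function('V')(Q) = Mul(Add(2, 0), 2) = Mul(2, 2) = 4)
Mul(Add(140, k), Function('V')(10)) = Mul(Add(140, -56), 4) = Mul(84, 4) = 336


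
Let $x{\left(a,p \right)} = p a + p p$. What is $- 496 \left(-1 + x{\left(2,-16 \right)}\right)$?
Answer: $-110608$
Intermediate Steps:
$x{\left(a,p \right)} = p^{2} + a p$ ($x{\left(a,p \right)} = a p + p^{2} = p^{2} + a p$)
$- 496 \left(-1 + x{\left(2,-16 \right)}\right) = - 496 \left(-1 - 16 \left(2 - 16\right)\right) = - 496 \left(-1 - -224\right) = - 496 \left(-1 + 224\right) = \left(-496\right) 223 = -110608$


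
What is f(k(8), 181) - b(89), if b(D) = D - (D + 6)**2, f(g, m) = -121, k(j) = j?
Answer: 8815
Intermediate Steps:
b(D) = D - (6 + D)**2
f(k(8), 181) - b(89) = -121 - (89 - (6 + 89)**2) = -121 - (89 - 1*95**2) = -121 - (89 - 1*9025) = -121 - (89 - 9025) = -121 - 1*(-8936) = -121 + 8936 = 8815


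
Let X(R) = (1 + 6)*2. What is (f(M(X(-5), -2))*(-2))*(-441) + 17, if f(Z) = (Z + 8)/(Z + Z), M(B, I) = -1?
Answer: -3070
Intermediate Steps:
X(R) = 14 (X(R) = 7*2 = 14)
f(Z) = (8 + Z)/(2*Z) (f(Z) = (8 + Z)/((2*Z)) = (8 + Z)*(1/(2*Z)) = (8 + Z)/(2*Z))
(f(M(X(-5), -2))*(-2))*(-441) + 17 = (((1/2)*(8 - 1)/(-1))*(-2))*(-441) + 17 = (((1/2)*(-1)*7)*(-2))*(-441) + 17 = -7/2*(-2)*(-441) + 17 = 7*(-441) + 17 = -3087 + 17 = -3070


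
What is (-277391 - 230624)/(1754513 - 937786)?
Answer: -508015/816727 ≈ -0.62201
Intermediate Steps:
(-277391 - 230624)/(1754513 - 937786) = -508015/816727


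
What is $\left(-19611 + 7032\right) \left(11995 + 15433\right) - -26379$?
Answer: $-344990433$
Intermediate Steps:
$\left(-19611 + 7032\right) \left(11995 + 15433\right) - -26379 = \left(-12579\right) 27428 + 26379 = -345016812 + 26379 = -344990433$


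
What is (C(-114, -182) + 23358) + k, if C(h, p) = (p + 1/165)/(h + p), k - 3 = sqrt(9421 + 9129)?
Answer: 1140981269/48840 + 5*sqrt(742) ≈ 23498.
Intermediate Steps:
k = 3 + 5*sqrt(742) (k = 3 + sqrt(9421 + 9129) = 3 + sqrt(18550) = 3 + 5*sqrt(742) ≈ 139.20)
C(h, p) = (1/165 + p)/(h + p) (C(h, p) = (p + 1/165)/(h + p) = (1/165 + p)/(h + p))
(C(-114, -182) + 23358) + k = ((1/165 - 182)/(-114 - 182) + 23358) + (3 + 5*sqrt(742)) = (-30029/165/(-296) + 23358) + (3 + 5*sqrt(742)) = (-1/296*(-30029/165) + 23358) + (3 + 5*sqrt(742)) = (30029/48840 + 23358) + (3 + 5*sqrt(742)) = 1140834749/48840 + (3 + 5*sqrt(742)) = 1140981269/48840 + 5*sqrt(742)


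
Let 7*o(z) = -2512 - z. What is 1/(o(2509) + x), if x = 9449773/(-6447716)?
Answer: -45134012/32440130447 ≈ -0.0013913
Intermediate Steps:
x = -9449773/6447716 (x = 9449773*(-1/6447716) = -9449773/6447716 ≈ -1.4656)
o(z) = -2512/7 - z/7 (o(z) = (-2512 - z)/7 = -2512/7 - z/7)
1/(o(2509) + x) = 1/((-2512/7 - 1/7*2509) - 9449773/6447716) = 1/((-2512/7 - 2509/7) - 9449773/6447716) = 1/(-5021/7 - 9449773/6447716) = 1/(-32440130447/45134012) = -45134012/32440130447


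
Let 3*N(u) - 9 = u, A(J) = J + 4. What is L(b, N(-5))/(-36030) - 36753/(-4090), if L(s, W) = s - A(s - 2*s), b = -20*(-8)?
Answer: 26458363/2947254 ≈ 8.9773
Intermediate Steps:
A(J) = 4 + J
b = 160
N(u) = 3 + u/3
L(s, W) = -4 + 2*s (L(s, W) = s - (4 + (s - 2*s)) = s - (4 - s) = s + (-4 + s) = -4 + 2*s)
L(b, N(-5))/(-36030) - 36753/(-4090) = (-4 + 2*160)/(-36030) - 36753/(-4090) = (-4 + 320)*(-1/36030) - 36753*(-1/4090) = 316*(-1/36030) + 36753/4090 = -158/18015 + 36753/4090 = 26458363/2947254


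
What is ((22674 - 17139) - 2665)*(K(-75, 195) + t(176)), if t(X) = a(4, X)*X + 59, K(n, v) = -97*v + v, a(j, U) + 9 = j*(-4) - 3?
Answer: -67700430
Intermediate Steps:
a(j, U) = -12 - 4*j (a(j, U) = -9 + (j*(-4) - 3) = -9 + (-4*j - 3) = -9 + (-3 - 4*j) = -12 - 4*j)
K(n, v) = -96*v
t(X) = 59 - 28*X (t(X) = (-12 - 4*4)*X + 59 = (-12 - 16)*X + 59 = -28*X + 59 = 59 - 28*X)
((22674 - 17139) - 2665)*(K(-75, 195) + t(176)) = ((22674 - 17139) - 2665)*(-96*195 + (59 - 28*176)) = (5535 - 2665)*(-18720 + (59 - 4928)) = 2870*(-18720 - 4869) = 2870*(-23589) = -67700430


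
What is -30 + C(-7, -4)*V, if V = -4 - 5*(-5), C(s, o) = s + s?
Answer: -324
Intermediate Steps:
C(s, o) = 2*s
V = 21 (V = -4 + 25 = 21)
-30 + C(-7, -4)*V = -30 + (2*(-7))*21 = -30 - 14*21 = -30 - 294 = -324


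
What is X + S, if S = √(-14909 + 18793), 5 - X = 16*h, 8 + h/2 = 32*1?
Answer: -763 + 2*√971 ≈ -700.68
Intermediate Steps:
h = 48 (h = -16 + 2*(32*1) = -16 + 2*32 = -16 + 64 = 48)
X = -763 (X = 5 - 16*48 = 5 - 1*768 = 5 - 768 = -763)
S = 2*√971 (S = √3884 = 2*√971 ≈ 62.322)
X + S = -763 + 2*√971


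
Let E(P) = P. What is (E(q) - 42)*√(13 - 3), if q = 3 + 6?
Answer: -33*√10 ≈ -104.36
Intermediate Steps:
q = 9
(E(q) - 42)*√(13 - 3) = (9 - 42)*√(13 - 3) = -33*√10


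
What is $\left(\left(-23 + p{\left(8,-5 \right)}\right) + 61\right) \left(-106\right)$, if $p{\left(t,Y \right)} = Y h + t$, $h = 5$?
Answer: $-2226$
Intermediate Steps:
$p{\left(t,Y \right)} = t + 5 Y$ ($p{\left(t,Y \right)} = Y 5 + t = 5 Y + t = t + 5 Y$)
$\left(\left(-23 + p{\left(8,-5 \right)}\right) + 61\right) \left(-106\right) = \left(\left(-23 + \left(8 + 5 \left(-5\right)\right)\right) + 61\right) \left(-106\right) = \left(\left(-23 + \left(8 - 25\right)\right) + 61\right) \left(-106\right) = \left(\left(-23 - 17\right) + 61\right) \left(-106\right) = \left(-40 + 61\right) \left(-106\right) = 21 \left(-106\right) = -2226$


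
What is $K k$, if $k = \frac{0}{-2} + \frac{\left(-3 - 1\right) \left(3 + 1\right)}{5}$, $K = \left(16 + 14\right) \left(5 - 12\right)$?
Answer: $672$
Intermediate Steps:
$K = -210$ ($K = 30 \left(-7\right) = -210$)
$k = - \frac{16}{5}$ ($k = 0 \left(- \frac{1}{2}\right) + \left(-4\right) 4 \cdot \frac{1}{5} = 0 - \frac{16}{5} = - \frac{16}{5} \approx -3.2$)
$K k = \left(-210\right) \left(- \frac{16}{5}\right) = 672$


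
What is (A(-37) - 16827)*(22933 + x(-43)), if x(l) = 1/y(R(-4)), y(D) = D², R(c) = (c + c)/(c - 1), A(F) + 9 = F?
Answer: -24765126401/64 ≈ -3.8696e+8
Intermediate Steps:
A(F) = -9 + F
R(c) = 2*c/(-1 + c) (R(c) = (2*c)/(-1 + c) = 2*c/(-1 + c))
x(l) = 25/64 (x(l) = 1/((2*(-4)/(-1 - 4))²) = 1/((2*(-4)/(-5))²) = 1/((2*(-4)*(-⅕))²) = 1/((8/5)²) = 1/(64/25) = 25/64)
(A(-37) - 16827)*(22933 + x(-43)) = ((-9 - 37) - 16827)*(22933 + 25/64) = (-46 - 16827)*(1467737/64) = -16873*1467737/64 = -24765126401/64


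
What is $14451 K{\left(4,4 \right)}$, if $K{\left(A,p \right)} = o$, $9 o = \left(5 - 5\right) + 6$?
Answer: $9634$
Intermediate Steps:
$o = \frac{2}{3}$ ($o = \frac{\left(5 - 5\right) + 6}{9} = \frac{0 + 6}{9} = \frac{1}{9} \cdot 6 = \frac{2}{3} \approx 0.66667$)
$K{\left(A,p \right)} = \frac{2}{3}$
$14451 K{\left(4,4 \right)} = 14451 \cdot \frac{2}{3} = 9634$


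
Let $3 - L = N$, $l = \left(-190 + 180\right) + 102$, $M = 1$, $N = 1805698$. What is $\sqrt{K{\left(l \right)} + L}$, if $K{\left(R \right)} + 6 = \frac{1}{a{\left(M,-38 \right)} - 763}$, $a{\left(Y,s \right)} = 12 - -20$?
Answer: $\frac{6 i \sqrt{26802672022}}{731} \approx 1343.8 i$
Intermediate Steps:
$l = 92$ ($l = -10 + 102 = 92$)
$a{\left(Y,s \right)} = 32$ ($a{\left(Y,s \right)} = 12 + 20 = 32$)
$L = -1805695$ ($L = 3 - 1805698 = -1805695$)
$K{\left(R \right)} = - \frac{4387}{731}$ ($K{\left(R \right)} = -6 + \frac{1}{32 - 763} = -6 + \frac{1}{-731} = -6 - \frac{1}{731} = - \frac{4387}{731}$)
$\sqrt{K{\left(l \right)} + L} = \sqrt{- \frac{4387}{731} - 1805695} = \sqrt{- \frac{1319967432}{731}} = \frac{6 i \sqrt{26802672022}}{731}$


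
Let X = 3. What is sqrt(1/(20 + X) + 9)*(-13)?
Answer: -52*sqrt(299)/23 ≈ -39.094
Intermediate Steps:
sqrt(1/(20 + X) + 9)*(-13) = sqrt(1/(20 + 3) + 9)*(-13) = sqrt(1/23 + 9)*(-13) = sqrt(208/23)*(-13) = (4*sqrt(299)/23)*(-13) = -52*sqrt(299)/23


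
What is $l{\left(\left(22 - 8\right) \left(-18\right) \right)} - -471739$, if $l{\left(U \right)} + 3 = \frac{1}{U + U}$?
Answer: $\frac{237754943}{504} \approx 4.7174 \cdot 10^{5}$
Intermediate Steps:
$l{\left(U \right)} = -3 + \frac{1}{2 U}$ ($l{\left(U \right)} = -3 + \frac{1}{U + U} = -3 + \frac{1}{2 U}$)
$l{\left(\left(22 - 8\right) \left(-18\right) \right)} - -471739 = \left(-3 + \frac{1}{2 \left(22 - 8\right) \left(-18\right)}\right) - -471739 = \left(-3 + \frac{1}{2 \cdot 14 \left(-18\right)}\right) + 471739 = \left(-3 + \frac{1}{2 \left(-252\right)}\right) + 471739 = \left(-3 + \frac{1}{2} \left(- \frac{1}{252}\right)\right) + 471739 = \left(-3 - \frac{1}{504}\right) + 471739 = - \frac{1513}{504} + 471739 = \frac{237754943}{504}$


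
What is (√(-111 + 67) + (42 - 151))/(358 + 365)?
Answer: -109/723 + 2*I*√11/723 ≈ -0.15076 + 0.0091746*I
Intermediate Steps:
(√(-111 + 67) + (42 - 151))/(358 + 365) = (√(-44) - 109)/723 = (2*I*√11 - 109)*(1/723) = (-109 + 2*I*√11)*(1/723) = -109/723 + 2*I*√11/723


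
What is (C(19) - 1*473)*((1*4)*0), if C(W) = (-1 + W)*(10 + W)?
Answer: 0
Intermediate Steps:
(C(19) - 1*473)*((1*4)*0) = ((-10 + 19² + 9*19) - 1*473)*((1*4)*0) = ((-10 + 361 + 171) - 473)*(4*0) = (522 - 473)*0 = 49*0 = 0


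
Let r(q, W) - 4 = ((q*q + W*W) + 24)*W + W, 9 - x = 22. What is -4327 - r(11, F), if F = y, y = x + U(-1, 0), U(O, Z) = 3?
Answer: -1871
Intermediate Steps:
x = -13 (x = 9 - 1*22 = 9 - 22 = -13)
y = -10 (y = -13 + 3 = -10)
F = -10
r(q, W) = 4 + W + W*(24 + W² + q²) (r(q, W) = 4 + (((q*q + W*W) + 24)*W + W) = 4 + (((q² + W²) + 24)*W + W) = 4 + (((W² + q²) + 24)*W + W) = 4 + ((24 + W² + q²)*W + W) = 4 + (W*(24 + W² + q²) + W) = 4 + (W + W*(24 + W² + q²)) = 4 + W + W*(24 + W² + q²))
-4327 - r(11, F) = -4327 - (4 + (-10)³ + 25*(-10) - 10*11²) = -4327 - (4 - 1000 - 250 - 10*121) = -4327 - (4 - 1000 - 250 - 1210) = -4327 - 1*(-2456) = -4327 + 2456 = -1871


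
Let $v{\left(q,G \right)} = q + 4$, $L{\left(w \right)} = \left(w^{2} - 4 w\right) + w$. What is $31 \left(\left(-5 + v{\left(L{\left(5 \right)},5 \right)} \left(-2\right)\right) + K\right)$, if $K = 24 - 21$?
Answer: $-930$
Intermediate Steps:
$L{\left(w \right)} = w^{2} - 3 w$
$v{\left(q,G \right)} = 4 + q$
$K = 3$ ($K = 24 - 21 = 3$)
$31 \left(\left(-5 + v{\left(L{\left(5 \right)},5 \right)} \left(-2\right)\right) + K\right) = 31 \left(\left(-5 + \left(4 + 5 \left(-3 + 5\right)\right) \left(-2\right)\right) + 3\right) = 31 \left(\left(-5 + \left(4 + 5 \cdot 2\right) \left(-2\right)\right) + 3\right) = 31 \left(\left(-5 + \left(4 + 10\right) \left(-2\right)\right) + 3\right) = 31 \left(\left(-5 + 14 \left(-2\right)\right) + 3\right) = 31 \left(\left(-5 - 28\right) + 3\right) = 31 \left(-33 + 3\right) = 31 \left(-30\right) = -930$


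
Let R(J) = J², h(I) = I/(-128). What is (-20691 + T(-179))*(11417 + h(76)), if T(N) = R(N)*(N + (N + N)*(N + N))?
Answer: 749052642992775/16 ≈ 4.6816e+13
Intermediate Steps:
h(I) = -I/128 (h(I) = I*(-1/128) = -I/128)
T(N) = N²*(N + 4*N²) (T(N) = N²*(N + (N + N)*(N + N)) = N²*(N + (2*N)*(2*N)) = N²*(N + 4*N²))
(-20691 + T(-179))*(11417 + h(76)) = (-20691 + (-179)³*(1 + 4*(-179)))*(11417 - 1/128*76) = (-20691 - 5735339*(1 - 716))*(11417 - 19/32) = (-20691 - 5735339*(-715))*(365325/32) = (-20691 + 4100767385)*(365325/32) = 4100746694*(365325/32) = 749052642992775/16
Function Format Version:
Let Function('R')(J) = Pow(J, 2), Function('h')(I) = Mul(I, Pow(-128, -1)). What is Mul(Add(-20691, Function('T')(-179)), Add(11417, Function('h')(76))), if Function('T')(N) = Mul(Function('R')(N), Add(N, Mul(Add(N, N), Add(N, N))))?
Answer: Rational(749052642992775, 16) ≈ 4.6816e+13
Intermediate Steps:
Function('h')(I) = Mul(Rational(-1, 128), I) (Function('h')(I) = Mul(I, Rational(-1, 128)) = Mul(Rational(-1, 128), I))
Function('T')(N) = Mul(Pow(N, 2), Add(N, Mul(4, Pow(N, 2)))) (Function('T')(N) = Mul(Pow(N, 2), Add(N, Mul(Add(N, N), Add(N, N)))) = Mul(Pow(N, 2), Add(N, Mul(Mul(2, N), Mul(2, N)))) = Mul(Pow(N, 2), Add(N, Mul(4, Pow(N, 2)))))
Mul(Add(-20691, Function('T')(-179)), Add(11417, Function('h')(76))) = Mul(Add(-20691, Mul(Pow(-179, 3), Add(1, Mul(4, -179)))), Add(11417, Mul(Rational(-1, 128), 76))) = Mul(Add(-20691, Mul(-5735339, Add(1, -716))), Add(11417, Rational(-19, 32))) = Mul(Add(-20691, Mul(-5735339, -715)), Rational(365325, 32)) = Mul(Add(-20691, 4100767385), Rational(365325, 32)) = Mul(4100746694, Rational(365325, 32)) = Rational(749052642992775, 16)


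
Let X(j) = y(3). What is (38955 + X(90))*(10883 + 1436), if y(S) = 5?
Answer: 479948240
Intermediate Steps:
X(j) = 5
(38955 + X(90))*(10883 + 1436) = (38955 + 5)*(10883 + 1436) = 38960*12319 = 479948240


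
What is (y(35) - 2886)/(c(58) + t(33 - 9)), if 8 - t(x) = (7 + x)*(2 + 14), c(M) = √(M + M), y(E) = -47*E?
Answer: 552782/59507 + 4531*√29/119014 ≈ 9.4944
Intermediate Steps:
c(M) = √2*√M (c(M) = √(2*M) = √2*√M)
t(x) = -104 - 16*x (t(x) = 8 - (7 + x)*(2 + 14) = 8 - (7 + x)*16 = 8 - (112 + 16*x) = 8 + (-112 - 16*x) = -104 - 16*x)
(y(35) - 2886)/(c(58) + t(33 - 9)) = (-47*35 - 2886)/(√2*√58 + (-104 - 16*(33 - 9))) = (-1645 - 2886)/(2*√29 + (-104 - 16*24)) = -4531/(2*√29 + (-104 - 384)) = -4531/(2*√29 - 488) = -4531/(-488 + 2*√29)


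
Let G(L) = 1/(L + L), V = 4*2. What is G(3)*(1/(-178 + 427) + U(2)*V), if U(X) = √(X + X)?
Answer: 3985/1494 ≈ 2.6673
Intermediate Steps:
U(X) = √2*√X (U(X) = √(2*X) = √2*√X)
V = 8
G(L) = 1/(2*L)
G(3)*(1/(-178 + 427) + U(2)*V) = ((½)/3)*(1/(-178 + 427) + (√2*√2)*8) = ((½)*(⅓))*(1/249 + 2*8) = (1/249 + 16)/6 = (⅙)*(3985/249) = 3985/1494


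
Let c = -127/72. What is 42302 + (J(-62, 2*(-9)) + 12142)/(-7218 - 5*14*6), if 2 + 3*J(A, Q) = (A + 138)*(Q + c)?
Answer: 17446915909/412452 ≈ 42301.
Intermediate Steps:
c = -127/72 (c = -127*1/72 = -127/72 ≈ -1.7639)
J(A, Q) = -⅔ + (138 + A)*(-127/72 + Q)/3 (J(A, Q) = -⅔ + ((A + 138)*(Q - 127/72))/3 = -⅔ + ((138 + A)*(-127/72 + Q))/3 = -⅔ + (138 + A)*(-127/72 + Q)/3)
42302 + (J(-62, 2*(-9)) + 12142)/(-7218 - 5*14*6) = 42302 + ((-2945/36 + 46*(2*(-9)) - 127/216*(-62) + (⅓)*(-62)*(2*(-9))) + 12142)/(-7218 - 5*14*6) = 42302 + ((-2945/36 + 46*(-18) + 3937/108 + (⅓)*(-62)*(-18)) + 12142)/(-7218 - 70*6) = 42302 + ((-2945/36 - 828 + 3937/108 + 372) + 12142)/(-7218 - 420) = 42302 + (-27073/54 + 12142)/(-7638) = 42302 + (628595/54)*(-1/7638) = 42302 - 628595/412452 = 17446915909/412452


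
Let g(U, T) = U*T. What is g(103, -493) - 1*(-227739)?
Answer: 176960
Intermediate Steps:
g(U, T) = T*U
g(103, -493) - 1*(-227739) = -493*103 - 1*(-227739) = -50779 + 227739 = 176960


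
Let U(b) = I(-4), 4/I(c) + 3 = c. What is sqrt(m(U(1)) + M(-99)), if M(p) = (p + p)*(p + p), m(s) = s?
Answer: 2*sqrt(480242)/7 ≈ 198.00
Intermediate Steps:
I(c) = 4/(-3 + c)
U(b) = -4/7 (U(b) = 4/(-3 - 4) = 4/(-7) = 4*(-1/7) = -4/7)
M(p) = 4*p**2 (M(p) = (2*p)*(2*p) = 4*p**2)
sqrt(m(U(1)) + M(-99)) = sqrt(-4/7 + 4*(-99)**2) = sqrt(-4/7 + 4*9801) = sqrt(-4/7 + 39204) = sqrt(274424/7) = 2*sqrt(480242)/7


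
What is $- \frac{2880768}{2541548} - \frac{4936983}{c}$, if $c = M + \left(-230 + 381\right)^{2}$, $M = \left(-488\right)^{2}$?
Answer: $- \frac{3324825318861}{165801060715} \approx -20.053$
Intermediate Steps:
$M = 238144$
$c = 260945$ ($c = 238144 + \left(-230 + 381\right)^{2} = 238144 + 151^{2} = 238144 + 22801 = 260945$)
$- \frac{2880768}{2541548} - \frac{4936983}{c} = - \frac{2880768}{2541548} - \frac{4936983}{260945} = \left(-2880768\right) \frac{1}{2541548} - \frac{4936983}{260945} = - \frac{720192}{635387} - \frac{4936983}{260945} = - \frac{3324825318861}{165801060715}$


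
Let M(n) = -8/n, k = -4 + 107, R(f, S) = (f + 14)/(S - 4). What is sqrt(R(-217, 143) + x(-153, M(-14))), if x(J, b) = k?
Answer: sqrt(1961846)/139 ≈ 10.077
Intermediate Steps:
R(f, S) = (14 + f)/(-4 + S)
k = 103
x(J, b) = 103
sqrt(R(-217, 143) + x(-153, M(-14))) = sqrt((14 - 217)/(-4 + 143) + 103) = sqrt(-203/139 + 103) = sqrt(14114/139) = sqrt(1961846)/139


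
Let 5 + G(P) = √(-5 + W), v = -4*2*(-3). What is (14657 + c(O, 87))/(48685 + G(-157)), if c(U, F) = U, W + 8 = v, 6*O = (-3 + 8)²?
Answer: 2141116780/7109227167 - 87967*√11/14218454334 ≈ 0.30115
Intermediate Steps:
O = 25/6 (O = (-3 + 8)²/6 = (⅙)*5² = (⅙)*25 = 25/6 ≈ 4.1667)
v = 24 (v = -8*(-3) = 24)
W = 16 (W = -8 + 24 = 16)
G(P) = -5 + √11 (G(P) = -5 + √(-5 + 16) = -5 + √11)
(14657 + c(O, 87))/(48685 + G(-157)) = (14657 + 25/6)/(48685 + (-5 + √11)) = 87967/(6*(48680 + √11))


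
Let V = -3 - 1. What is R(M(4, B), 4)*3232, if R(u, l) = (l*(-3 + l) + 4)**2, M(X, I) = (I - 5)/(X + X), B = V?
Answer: 206848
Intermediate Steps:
V = -4
B = -4
M(X, I) = (-5 + I)/(2*X) (M(X, I) = (-5 + I)/((2*X)) = (-5 + I)*(1/(2*X)) = (-5 + I)/(2*X))
R(u, l) = (4 + l*(-3 + l))**2
R(M(4, B), 4)*3232 = (4 + 4**2 - 3*4)**2*3232 = (4 + 16 - 12)**2*3232 = 8**2*3232 = 64*3232 = 206848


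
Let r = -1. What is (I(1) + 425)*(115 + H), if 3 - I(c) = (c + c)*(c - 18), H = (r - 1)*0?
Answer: 53130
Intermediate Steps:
H = 0 (H = (-1 - 1)*0 = -2*0 = 0)
I(c) = 3 - 2*c*(-18 + c) (I(c) = 3 - (c + c)*(c - 18) = 3 - 2*c*(-18 + c))
(I(1) + 425)*(115 + H) = ((3 - 2*1**2 + 36*1) + 425)*(115 + 0) = ((3 - 2*1 + 36) + 425)*115 = ((3 - 2 + 36) + 425)*115 = (37 + 425)*115 = 462*115 = 53130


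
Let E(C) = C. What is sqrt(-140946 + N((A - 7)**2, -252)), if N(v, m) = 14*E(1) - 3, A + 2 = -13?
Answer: I*sqrt(140935) ≈ 375.41*I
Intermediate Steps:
A = -15 (A = -2 - 13 = -15)
N(v, m) = 11 (N(v, m) = 14*1 - 3 = 14 - 3 = 11)
sqrt(-140946 + N((A - 7)**2, -252)) = sqrt(-140946 + 11) = sqrt(-140935) = I*sqrt(140935)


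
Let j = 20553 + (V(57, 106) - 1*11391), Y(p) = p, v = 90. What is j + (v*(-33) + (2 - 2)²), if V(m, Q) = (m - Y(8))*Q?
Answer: 11386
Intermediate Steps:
V(m, Q) = Q*(-8 + m) (V(m, Q) = (m - 1*8)*Q = (m - 8)*Q = (-8 + m)*Q = Q*(-8 + m))
j = 14356 (j = 20553 + (106*(-8 + 57) - 1*11391) = 20553 + (106*49 - 11391) = 20553 + (5194 - 11391) = 20553 - 6197 = 14356)
j + (v*(-33) + (2 - 2)²) = 14356 + (90*(-33) + (2 - 2)²) = 14356 + (-2970 + 0²) = 14356 + (-2970 + 0) = 14356 - 2970 = 11386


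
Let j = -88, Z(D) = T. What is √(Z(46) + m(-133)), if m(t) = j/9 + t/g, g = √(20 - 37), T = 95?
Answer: √(221663 + 20349*I*√17)/51 ≈ 9.39 + 1.7176*I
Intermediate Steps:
Z(D) = 95
g = I*√17 (g = √(-17) = I*√17 ≈ 4.1231*I)
m(t) = -88/9 - I*t*√17/17 (m(t) = -88/9 + t/((I*√17)) = -88*⅑ + t*(-I*√17/17) = -88/9 - I*t*√17/17)
√(Z(46) + m(-133)) = √(95 + (-88/9 - 1/17*I*(-133)*√17)) = √(95 + (-88/9 + 133*I*√17/17)) = √(767/9 + 133*I*√17/17)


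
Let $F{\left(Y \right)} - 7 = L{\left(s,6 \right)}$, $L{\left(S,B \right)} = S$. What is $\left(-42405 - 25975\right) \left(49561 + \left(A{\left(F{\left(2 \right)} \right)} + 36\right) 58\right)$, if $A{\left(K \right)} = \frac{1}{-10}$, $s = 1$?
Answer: $-3531362016$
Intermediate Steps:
$F{\left(Y \right)} = 8$ ($F{\left(Y \right)} = 7 + 1 = 8$)
$A{\left(K \right)} = - \frac{1}{10}$
$\left(-42405 - 25975\right) \left(49561 + \left(A{\left(F{\left(2 \right)} \right)} + 36\right) 58\right) = \left(-42405 - 25975\right) \left(49561 + \left(- \frac{1}{10} + 36\right) 58\right) = - 68380 \left(49561 + \frac{359}{10} \cdot 58\right) = - 68380 \left(49561 + \frac{10411}{5}\right) = \left(-68380\right) \frac{258216}{5} = -3531362016$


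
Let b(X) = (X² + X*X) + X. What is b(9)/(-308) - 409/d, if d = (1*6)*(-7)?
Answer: 8485/924 ≈ 9.1829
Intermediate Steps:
b(X) = X + 2*X² (b(X) = (X² + X²) + X = 2*X² + X = X + 2*X²)
d = -42 (d = 6*(-7) = -42)
b(9)/(-308) - 409/d = (9*(1 + 2*9))/(-308) - 409/(-42) = (9*(1 + 18))*(-1/308) - 409*(-1/42) = (9*19)*(-1/308) + 409/42 = 171*(-1/308) + 409/42 = -171/308 + 409/42 = 8485/924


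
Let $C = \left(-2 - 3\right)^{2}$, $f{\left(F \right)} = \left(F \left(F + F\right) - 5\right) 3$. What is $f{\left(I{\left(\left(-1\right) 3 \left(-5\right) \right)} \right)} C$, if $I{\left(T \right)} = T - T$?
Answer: $-375$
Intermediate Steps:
$I{\left(T \right)} = 0$
$f{\left(F \right)} = -15 + 6 F^{2}$ ($f{\left(F \right)} = \left(F 2 F - 5\right) 3 = \left(2 F^{2} - 5\right) 3 = \left(-5 + 2 F^{2}\right) 3 = -15 + 6 F^{2}$)
$C = 25$ ($C = \left(-5\right)^{2} = 25$)
$f{\left(I{\left(\left(-1\right) 3 \left(-5\right) \right)} \right)} C = \left(-15 + 6 \cdot 0^{2}\right) 25 = \left(-15 + 6 \cdot 0\right) 25 = \left(-15 + 0\right) 25 = \left(-15\right) 25 = -375$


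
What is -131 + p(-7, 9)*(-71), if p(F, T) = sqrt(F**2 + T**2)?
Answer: -131 - 71*sqrt(130) ≈ -940.52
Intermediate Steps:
-131 + p(-7, 9)*(-71) = -131 + sqrt((-7)**2 + 9**2)*(-71) = -131 + sqrt(49 + 81)*(-71) = -131 + sqrt(130)*(-71) = -131 - 71*sqrt(130)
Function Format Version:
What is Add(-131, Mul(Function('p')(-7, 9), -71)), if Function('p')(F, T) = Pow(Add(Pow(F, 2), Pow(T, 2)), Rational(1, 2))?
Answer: Add(-131, Mul(-71, Pow(130, Rational(1, 2)))) ≈ -940.52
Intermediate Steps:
Add(-131, Mul(Function('p')(-7, 9), -71)) = Add(-131, Mul(Pow(Add(Pow(-7, 2), Pow(9, 2)), Rational(1, 2)), -71)) = Add(-131, Mul(Pow(Add(49, 81), Rational(1, 2)), -71)) = Add(-131, Mul(Pow(130, Rational(1, 2)), -71)) = Add(-131, Mul(-71, Pow(130, Rational(1, 2))))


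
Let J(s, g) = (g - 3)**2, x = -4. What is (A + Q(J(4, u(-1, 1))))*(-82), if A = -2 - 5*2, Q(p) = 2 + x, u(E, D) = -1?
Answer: 1148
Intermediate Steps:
J(s, g) = (-3 + g)**2
Q(p) = -2 (Q(p) = 2 - 4 = -2)
A = -12 (A = -2 - 10 = -12)
(A + Q(J(4, u(-1, 1))))*(-82) = (-12 - 2)*(-82) = -14*(-82) = 1148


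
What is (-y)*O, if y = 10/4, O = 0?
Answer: 0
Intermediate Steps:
y = 5/2 (y = 10*(1/4) = 5/2 ≈ 2.5000)
(-y)*O = -1*5/2*0 = -5/2*0 = 0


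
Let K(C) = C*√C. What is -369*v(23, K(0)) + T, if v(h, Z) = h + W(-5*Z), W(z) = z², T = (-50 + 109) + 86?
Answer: -8342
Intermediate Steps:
T = 145 (T = 59 + 86 = 145)
K(C) = C^(3/2)
v(h, Z) = h + 25*Z² (v(h, Z) = h + (-5*Z)² = h + 25*Z²)
-369*v(23, K(0)) + T = -369*(23 + 25*(0^(3/2))²) + 145 = -369*(23 + 25*0²) + 145 = -369*(23 + 25*0) + 145 = -369*(23 + 0) + 145 = -369*23 + 145 = -8487 + 145 = -8342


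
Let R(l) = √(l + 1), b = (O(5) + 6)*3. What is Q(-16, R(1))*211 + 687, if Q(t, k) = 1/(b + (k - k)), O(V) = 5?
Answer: 22882/33 ≈ 693.39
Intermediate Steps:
b = 33 (b = (5 + 6)*3 = 11*3 = 33)
R(l) = √(1 + l)
Q(t, k) = 1/33 (Q(t, k) = 1/(33 + (k - k)) = 1/(33 + 0) = 1/33)
Q(-16, R(1))*211 + 687 = (1/33)*211 + 687 = 211/33 + 687 = 22882/33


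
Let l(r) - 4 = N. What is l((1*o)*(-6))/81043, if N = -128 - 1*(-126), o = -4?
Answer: 2/81043 ≈ 2.4678e-5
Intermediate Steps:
N = -2 (N = -128 + 126 = -2)
l(r) = 2 (l(r) = 4 - 2 = 2)
l((1*o)*(-6))/81043 = 2/81043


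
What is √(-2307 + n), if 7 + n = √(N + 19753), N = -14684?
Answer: √(-2314 + √5069) ≈ 47.358*I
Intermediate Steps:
n = -7 + √5069 (n = -7 + √(-14684 + 19753) = -7 + √5069 ≈ 64.197)
√(-2307 + n) = √(-2307 + (-7 + √5069)) = √(-2314 + √5069)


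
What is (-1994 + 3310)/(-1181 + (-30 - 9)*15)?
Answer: -658/883 ≈ -0.74519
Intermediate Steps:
(-1994 + 3310)/(-1181 + (-30 - 9)*15) = 1316/(-1181 - 39*15) = 1316/(-1181 - 585) = 1316/(-1766) = 1316*(-1/1766) = -658/883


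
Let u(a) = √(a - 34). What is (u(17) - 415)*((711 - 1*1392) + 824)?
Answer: -59345 + 143*I*√17 ≈ -59345.0 + 589.6*I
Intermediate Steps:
u(a) = √(-34 + a)
(u(17) - 415)*((711 - 1*1392) + 824) = (√(-34 + 17) - 415)*((711 - 1*1392) + 824) = (√(-17) - 415)*((711 - 1392) + 824) = (I*√17 - 415)*(-681 + 824) = (-415 + I*√17)*143 = -59345 + 143*I*√17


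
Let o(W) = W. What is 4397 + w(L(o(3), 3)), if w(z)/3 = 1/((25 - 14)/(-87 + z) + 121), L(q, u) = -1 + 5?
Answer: 14703651/3344 ≈ 4397.0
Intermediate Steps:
L(q, u) = 4
w(z) = 3/(121 + 11/(-87 + z)) (w(z) = 3/((25 - 14)/(-87 + z) + 121) = 3/(11/(-87 + z) + 121) = 3/(121 + 11/(-87 + z)))
4397 + w(L(o(3), 3)) = 4397 + 3*(-87 + 4)/(11*(-956 + 11*4)) = 4397 + (3/11)*(-83)/(-956 + 44) = 4397 + (3/11)*(-83)/(-912) = 4397 + (3/11)*(-1/912)*(-83) = 4397 + 83/3344 = 14703651/3344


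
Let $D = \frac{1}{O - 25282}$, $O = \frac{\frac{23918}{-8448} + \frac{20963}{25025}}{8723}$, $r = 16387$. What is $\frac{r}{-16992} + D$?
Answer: $- \frac{34729607848287201871}{36010330997785760736} \approx -0.96443$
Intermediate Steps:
$O = - \frac{19156933}{83824540800}$ ($O = \left(23918 \left(- \frac{1}{8448}\right) + 20963 \cdot \frac{1}{25025}\right) \frac{1}{8723} = \left(- \frac{11959}{4224} + \frac{20963}{25025}\right) \frac{1}{8723} = \left(- \frac{19156933}{9609600}\right) \frac{1}{8723} = - \frac{19156933}{83824540800} \approx -0.00022854$)
$D = - \frac{83824540800}{2119252059662533}$ ($D = \frac{1}{- \frac{19156933}{83824540800} - 25282} = \frac{1}{- \frac{2119252059662533}{83824540800}} = - \frac{83824540800}{2119252059662533} \approx -3.9554 \cdot 10^{-5}$)
$\frac{r}{-16992} + D = \frac{16387}{-16992} - \frac{83824540800}{2119252059662533} = 16387 \left(- \frac{1}{16992}\right) - \frac{83824540800}{2119252059662533} = - \frac{16387}{16992} - \frac{83824540800}{2119252059662533} = - \frac{34729607848287201871}{36010330997785760736}$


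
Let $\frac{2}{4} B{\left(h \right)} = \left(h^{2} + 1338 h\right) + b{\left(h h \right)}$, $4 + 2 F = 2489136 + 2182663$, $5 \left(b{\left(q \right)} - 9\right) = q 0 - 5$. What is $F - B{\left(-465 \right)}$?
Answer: $\frac{6295543}{2} \approx 3.1478 \cdot 10^{6}$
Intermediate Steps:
$b{\left(q \right)} = 8$ ($b{\left(q \right)} = 9 + \frac{q 0 - 5}{5} = 9 + \frac{0 - 5}{5} = 9 + \frac{1}{5} \left(-5\right) = 9 - 1 = 8$)
$F = \frac{4671795}{2}$ ($F = -2 + \frac{2489136 + 2182663}{2} = -2 + \frac{1}{2} \cdot 4671799 = -2 + \frac{4671799}{2} = \frac{4671795}{2} \approx 2.3359 \cdot 10^{6}$)
$B{\left(h \right)} = 16 + 2 h^{2} + 2676 h$ ($B{\left(h \right)} = 2 \left(\left(h^{2} + 1338 h\right) + 8\right) = 2 \left(8 + h^{2} + 1338 h\right) = 16 + 2 h^{2} + 2676 h$)
$F - B{\left(-465 \right)} = \frac{4671795}{2} - \left(16 + 2 \left(-465\right)^{2} + 2676 \left(-465\right)\right) = \frac{4671795}{2} - \left(16 + 2 \cdot 216225 - 1244340\right) = \frac{4671795}{2} - \left(16 + 432450 - 1244340\right) = \frac{4671795}{2} - -811874 = \frac{4671795}{2} + 811874 = \frac{6295543}{2}$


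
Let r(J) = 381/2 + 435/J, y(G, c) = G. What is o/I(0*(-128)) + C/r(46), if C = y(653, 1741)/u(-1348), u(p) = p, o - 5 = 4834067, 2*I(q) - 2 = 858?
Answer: 14984295435187/1332882180 ≈ 11242.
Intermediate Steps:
I(q) = 430 (I(q) = 1 + (½)*858 = 1 + 429 = 430)
o = 4834072 (o = 5 + 4834067 = 4834072)
r(J) = 381/2 + 435/J (r(J) = 381*(½) + 435/J = 381/2 + 435/J)
C = -653/1348 (C = 653/(-1348) = 653*(-1/1348) = -653/1348 ≈ -0.48442)
o/I(0*(-128)) + C/r(46) = 4834072/430 - 653/(1348*(381/2 + 435/46)) = 4834072*(1/430) - 653/(1348*(381/2 + 435*(1/46))) = 2417036/215 - 653/(1348*(381/2 + 435/46)) = 2417036/215 - 653/(1348*4599/23) = 2417036/215 - 653/1348*23/4599 = 2417036/215 - 15019/6199452 = 14984295435187/1332882180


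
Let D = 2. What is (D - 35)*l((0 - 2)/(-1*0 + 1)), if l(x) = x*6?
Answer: 396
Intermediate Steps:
l(x) = 6*x
(D - 35)*l((0 - 2)/(-1*0 + 1)) = (2 - 35)*(6*((0 - 2)/(-1*0 + 1))) = -198*(-2/(0 + 1)) = -198*(-2/1) = -198*(-2*1) = -198*(-2) = -33*(-12) = 396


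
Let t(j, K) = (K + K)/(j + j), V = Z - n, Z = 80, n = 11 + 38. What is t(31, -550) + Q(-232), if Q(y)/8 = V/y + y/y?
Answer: -9719/899 ≈ -10.811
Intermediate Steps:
n = 49
V = 31 (V = 80 - 1*49 = 80 - 49 = 31)
t(j, K) = K/j (t(j, K) = (2*K)/((2*j)) = (2*K)*(1/(2*j)) = K/j)
Q(y) = 8 + 248/y (Q(y) = 8*(31/y + y/y) = 8*(31/y + 1) = 8*(1 + 31/y) = 8 + 248/y)
t(31, -550) + Q(-232) = -550/31 + (8 + 248/(-232)) = -550*1/31 + (8 + 248*(-1/232)) = -550/31 + (8 - 31/29) = -550/31 + 201/29 = -9719/899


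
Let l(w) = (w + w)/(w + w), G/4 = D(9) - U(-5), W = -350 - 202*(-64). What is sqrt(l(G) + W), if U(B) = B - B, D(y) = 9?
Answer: sqrt(12579) ≈ 112.16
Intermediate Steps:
U(B) = 0
W = 12578 (W = -350 + 12928 = 12578)
G = 36 (G = 4*(9 - 1*0) = 4*(9 + 0) = 4*9 = 36)
l(w) = 1 (l(w) = (2*w)/((2*w)) = (2*w)*(1/(2*w)) = 1)
sqrt(l(G) + W) = sqrt(1 + 12578) = sqrt(12579)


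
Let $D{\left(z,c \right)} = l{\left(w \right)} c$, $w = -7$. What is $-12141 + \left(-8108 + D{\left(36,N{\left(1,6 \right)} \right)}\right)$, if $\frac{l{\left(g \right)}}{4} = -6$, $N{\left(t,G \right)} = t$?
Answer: $-20273$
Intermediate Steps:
$l{\left(g \right)} = -24$ ($l{\left(g \right)} = 4 \left(-6\right) = -24$)
$D{\left(z,c \right)} = - 24 c$
$-12141 + \left(-8108 + D{\left(36,N{\left(1,6 \right)} \right)}\right) = -12141 - 8132 = -20273$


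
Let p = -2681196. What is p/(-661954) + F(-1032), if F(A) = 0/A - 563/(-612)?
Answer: 1006786027/202557924 ≈ 4.9704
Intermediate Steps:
F(A) = 563/612 (F(A) = 0 - 563*(-1/612) = 0 + 563/612 = 563/612)
p/(-661954) + F(-1032) = -2681196/(-661954) + 563/612 = -2681196*(-1/661954) + 563/612 = 1340598/330977 + 563/612 = 1006786027/202557924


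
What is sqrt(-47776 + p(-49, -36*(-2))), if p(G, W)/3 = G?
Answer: I*sqrt(47923) ≈ 218.91*I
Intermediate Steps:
p(G, W) = 3*G
sqrt(-47776 + p(-49, -36*(-2))) = sqrt(-47776 + 3*(-49)) = sqrt(-47776 - 147) = sqrt(-47923) = I*sqrt(47923)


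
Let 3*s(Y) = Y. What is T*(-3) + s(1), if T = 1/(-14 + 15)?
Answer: -8/3 ≈ -2.6667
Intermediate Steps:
s(Y) = Y/3
T = 1 (T = 1/1 = 1)
T*(-3) + s(1) = 1*(-3) + (⅓)*1 = -3 + ⅓ = -8/3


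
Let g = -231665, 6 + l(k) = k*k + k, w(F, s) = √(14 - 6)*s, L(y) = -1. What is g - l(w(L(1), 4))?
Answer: -231787 - 8*√2 ≈ -2.3180e+5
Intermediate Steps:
w(F, s) = 2*s*√2 (w(F, s) = √8*s = (2*√2)*s = 2*s*√2)
l(k) = -6 + k + k² (l(k) = -6 + (k*k + k) = -6 + (k² + k) = -6 + (k + k²) = -6 + k + k²)
g - l(w(L(1), 4)) = -231665 - (-6 + 2*4*√2 + (2*4*√2)²) = -231665 - (-6 + 8*√2 + (8*√2)²) = -231665 - (-6 + 8*√2 + 128) = -231665 - (122 + 8*√2) = -231665 + (-122 - 8*√2) = -231787 - 8*√2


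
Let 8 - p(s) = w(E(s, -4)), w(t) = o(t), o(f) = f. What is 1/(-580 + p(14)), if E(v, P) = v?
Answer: -1/586 ≈ -0.0017065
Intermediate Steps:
w(t) = t
p(s) = 8 - s
1/(-580 + p(14)) = 1/(-580 + (8 - 1*14)) = 1/(-580 + (8 - 14)) = 1/(-580 - 6) = 1/(-586) = -1/586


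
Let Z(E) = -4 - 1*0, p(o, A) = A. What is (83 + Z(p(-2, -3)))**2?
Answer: 6241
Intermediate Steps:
Z(E) = -4 (Z(E) = -4 + 0 = -4)
(83 + Z(p(-2, -3)))**2 = (83 - 4)**2 = 79**2 = 6241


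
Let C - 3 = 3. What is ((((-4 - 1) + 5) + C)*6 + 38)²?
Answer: 5476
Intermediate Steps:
C = 6 (C = 3 + 3 = 6)
((((-4 - 1) + 5) + C)*6 + 38)² = ((((-4 - 1) + 5) + 6)*6 + 38)² = (((-5 + 5) + 6)*6 + 38)² = ((0 + 6)*6 + 38)² = (6*6 + 38)² = (36 + 38)² = 74² = 5476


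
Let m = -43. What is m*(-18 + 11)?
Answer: 301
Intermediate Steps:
m*(-18 + 11) = -43*(-18 + 11) = -43*(-7) = 301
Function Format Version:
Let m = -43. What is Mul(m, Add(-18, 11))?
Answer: 301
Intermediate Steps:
Mul(m, Add(-18, 11)) = Mul(-43, Add(-18, 11)) = Mul(-43, -7) = 301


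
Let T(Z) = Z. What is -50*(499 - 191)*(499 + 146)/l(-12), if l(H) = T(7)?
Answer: -1419000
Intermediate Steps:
l(H) = 7
-50*(499 - 191)*(499 + 146)/l(-12) = -50*(499 - 191)*(499 + 146)/7 = -50*308*645/7 = -9933000/7 = -50*28380 = -1419000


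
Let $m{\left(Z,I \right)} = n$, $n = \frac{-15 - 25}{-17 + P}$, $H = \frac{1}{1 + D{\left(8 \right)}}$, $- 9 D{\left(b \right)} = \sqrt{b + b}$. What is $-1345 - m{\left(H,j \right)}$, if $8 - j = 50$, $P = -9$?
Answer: $- \frac{17505}{13} \approx -1346.5$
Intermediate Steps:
$j = -42$ ($j = 8 - 50 = -42$)
$D{\left(b \right)} = - \frac{\sqrt{2} \sqrt{b}}{9}$ ($D{\left(b \right)} = - \frac{\sqrt{b + b}}{9} = - \frac{\sqrt{2 b}}{9} = - \frac{\sqrt{2} \sqrt{b}}{9}$)
$H = \frac{9}{5}$ ($H = \frac{1}{1 - \frac{\sqrt{2} \sqrt{8}}{9}} = \frac{1}{1 - \frac{\sqrt{2} \cdot 2 \sqrt{2}}{9}} = \frac{1}{1 - \frac{4}{9}} = \frac{1}{\frac{5}{9}} = \frac{9}{5} \approx 1.8$)
$n = \frac{20}{13}$ ($n = \frac{-15 - 25}{-17 - 9} = - \frac{40}{-26} = \left(-40\right) \left(- \frac{1}{26}\right) = \frac{20}{13} \approx 1.5385$)
$m{\left(Z,I \right)} = \frac{20}{13}$
$-1345 - m{\left(H,j \right)} = -1345 - \frac{20}{13} = - \frac{17505}{13}$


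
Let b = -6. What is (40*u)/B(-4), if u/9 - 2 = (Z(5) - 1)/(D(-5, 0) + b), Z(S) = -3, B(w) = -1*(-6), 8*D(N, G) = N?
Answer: 8280/53 ≈ 156.23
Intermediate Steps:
D(N, G) = N/8
B(w) = 6
u = 1242/53 (u = 18 + 9*((-3 - 1)/((⅛)*(-5) - 6)) = 18 + 9*(-4/(-5/8 - 6)) = 18 + 9*(-4/(-53/8)) = 18 + 9*(-4*(-8/53)) = 18 + 9*(32/53) = 18 + 288/53 = 1242/53 ≈ 23.434)
(40*u)/B(-4) = (40*(1242/53))/6 = (49680/53)*(⅙) = 8280/53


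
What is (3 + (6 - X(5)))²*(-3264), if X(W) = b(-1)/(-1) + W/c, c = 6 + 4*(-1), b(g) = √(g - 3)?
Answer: -124848 - 84864*I ≈ -1.2485e+5 - 84864.0*I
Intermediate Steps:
b(g) = √(-3 + g)
c = 2 (c = 6 - 4 = 2)
X(W) = W/2 - 2*I (X(W) = √(-3 - 1)/(-1) + W/2 = √(-4)*(-1) + W*(½) = (2*I)*(-1) + W/2 = -2*I + W/2 = W/2 - 2*I)
(3 + (6 - X(5)))²*(-3264) = (3 + (6 - ((½)*5 - 2*I)))²*(-3264) = (3 + (6 - (5/2 - 2*I)))²*(-3264) = (3 + (6 + (-5/2 + 2*I)))²*(-3264) = (3 + (7/2 + 2*I))²*(-3264) = (13/2 + 2*I)²*(-3264) = -3264*(13/2 + 2*I)²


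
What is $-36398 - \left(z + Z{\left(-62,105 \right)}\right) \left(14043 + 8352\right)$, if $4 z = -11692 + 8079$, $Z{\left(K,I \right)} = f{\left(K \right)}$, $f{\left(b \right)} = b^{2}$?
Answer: $- \frac{263577977}{4} \approx -6.5894 \cdot 10^{7}$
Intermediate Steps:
$Z{\left(K,I \right)} = K^{2}$
$z = - \frac{3613}{4}$ ($z = \frac{-11692 + 8079}{4} = \frac{1}{4} \left(-3613\right) = - \frac{3613}{4} \approx -903.25$)
$-36398 - \left(z + Z{\left(-62,105 \right)}\right) \left(14043 + 8352\right) = -36398 - \left(- \frac{3613}{4} + \left(-62\right)^{2}\right) \left(14043 + 8352\right) = -36398 - \left(- \frac{3613}{4} + 3844\right) 22395 = -36398 - \frac{11763}{4} \cdot 22395 = -36398 - \frac{263432385}{4} = - \frac{263577977}{4}$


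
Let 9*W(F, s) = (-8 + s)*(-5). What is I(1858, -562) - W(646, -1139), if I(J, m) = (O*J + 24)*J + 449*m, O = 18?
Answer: 557375119/9 ≈ 6.1931e+7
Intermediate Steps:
W(F, s) = 40/9 - 5*s/9 (W(F, s) = ((-8 + s)*(-5))/9 = (40 - 5*s)/9 = 40/9 - 5*s/9)
I(J, m) = 449*m + J*(24 + 18*J) (I(J, m) = (18*J + 24)*J + 449*m = (24 + 18*J)*J + 449*m = J*(24 + 18*J) + 449*m = 449*m + J*(24 + 18*J))
I(1858, -562) - W(646, -1139) = (18*1858**2 + 24*1858 + 449*(-562)) - (40/9 - 5/9*(-1139)) = (18*3452164 + 44592 - 252338) - (40/9 + 5695/9) = (62138952 + 44592 - 252338) - 1*5735/9 = 61931206 - 5735/9 = 557375119/9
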